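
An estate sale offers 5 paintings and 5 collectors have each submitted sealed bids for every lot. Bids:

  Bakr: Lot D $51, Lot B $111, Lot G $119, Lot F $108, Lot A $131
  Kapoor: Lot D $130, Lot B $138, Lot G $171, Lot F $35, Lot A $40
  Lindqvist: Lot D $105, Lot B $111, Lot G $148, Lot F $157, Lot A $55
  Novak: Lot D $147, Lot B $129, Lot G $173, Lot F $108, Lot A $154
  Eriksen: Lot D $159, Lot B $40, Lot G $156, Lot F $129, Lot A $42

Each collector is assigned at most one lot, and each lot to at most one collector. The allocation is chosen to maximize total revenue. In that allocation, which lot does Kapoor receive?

Optimal: Bakr→Lot A ($131), Kapoor→Lot B ($138), Lindqvist→Lot F ($157), Novak→Lot G ($173), Eriksen→Lot D ($159) — total 131+138+157+173+159 = $758.
Row-greedy (each collector in turn takes its best remaining lot) gives $646, worse by 112.
Kapoor's own top lot is Lot G ($171), but forcing Kapoor→Lot G and reassigning the rest optimally gives only $752 — worse by 6.

Kapoor receives Lot B.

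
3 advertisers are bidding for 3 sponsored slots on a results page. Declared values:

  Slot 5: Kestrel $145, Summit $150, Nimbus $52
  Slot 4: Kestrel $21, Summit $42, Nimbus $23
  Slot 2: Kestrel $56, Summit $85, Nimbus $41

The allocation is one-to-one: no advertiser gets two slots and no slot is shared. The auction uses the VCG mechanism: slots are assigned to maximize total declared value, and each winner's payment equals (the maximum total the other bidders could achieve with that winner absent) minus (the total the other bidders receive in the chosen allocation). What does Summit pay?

Efficient allocation: Kestrel→Slot 5 ($145), Summit→Slot 2 ($85), Nimbus→Slot 4 ($23); total welfare W = $253.
Summit receives Slot 2 at value $85, so the others get W − 85 = $168.
Without Summit: best allocation of the remaining 2 bidders over all 3 slots is Kestrel→Slot 5 ($145), Nimbus→Slot 2 ($41), total $186.
VCG payment = (others' best without Summit) − (others' welfare with Summit) = 186 − 168 = $18.

Summit pays $18.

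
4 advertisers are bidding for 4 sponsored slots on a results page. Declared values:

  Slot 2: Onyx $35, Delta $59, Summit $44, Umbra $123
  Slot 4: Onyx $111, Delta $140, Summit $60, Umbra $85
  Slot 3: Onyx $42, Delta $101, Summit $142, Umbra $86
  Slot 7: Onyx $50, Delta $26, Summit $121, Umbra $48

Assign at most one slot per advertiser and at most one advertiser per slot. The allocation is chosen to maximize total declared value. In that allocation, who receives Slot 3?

Delta receives Slot 3.

Optimal: Onyx→Slot 4 ($111), Delta→Slot 3 ($101), Summit→Slot 7 ($121), Umbra→Slot 2 ($123) — total 111+101+121+123 = $456.
Max-entry greedy (repeatedly take the single best remaining cell) gives $455, worse by 1.
Next-best assignment: Onyx→Slot 7, Delta→Slot 4, Summit→Slot 3, Umbra→Slot 2 = $455.
Every other assignment is strictly worse.
Delta's own top slot is Slot 4 ($140), but forcing Delta→Slot 4 and reassigning the rest optimally gives only $455 — worse by 1.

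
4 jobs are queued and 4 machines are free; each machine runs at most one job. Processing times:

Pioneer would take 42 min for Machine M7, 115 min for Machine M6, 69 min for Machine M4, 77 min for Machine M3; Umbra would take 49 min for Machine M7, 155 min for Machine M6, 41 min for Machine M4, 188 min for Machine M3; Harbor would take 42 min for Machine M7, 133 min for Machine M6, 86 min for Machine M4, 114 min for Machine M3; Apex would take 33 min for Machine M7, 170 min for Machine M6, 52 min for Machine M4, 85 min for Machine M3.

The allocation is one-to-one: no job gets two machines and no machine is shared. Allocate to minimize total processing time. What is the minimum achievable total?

Min total: 283 min

Optimal: Pioneer→Machine M6 (115 min), Umbra→Machine M4 (41 min), Harbor→Machine M7 (42 min), Apex→Machine M3 (85 min) — total 115+41+42+85 = 283 min.
Row-greedy (each job in turn takes its cheapest remaining machine) gives 367 min, worse by 84.
Every other assignment is strictly worse.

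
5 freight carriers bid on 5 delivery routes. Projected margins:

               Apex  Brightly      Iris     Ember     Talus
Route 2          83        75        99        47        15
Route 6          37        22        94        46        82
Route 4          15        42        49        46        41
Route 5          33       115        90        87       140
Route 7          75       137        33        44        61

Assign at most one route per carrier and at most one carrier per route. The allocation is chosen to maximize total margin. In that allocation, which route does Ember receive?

Ember receives Route 4.

Optimal: Apex→Route 2 ($83k), Brightly→Route 7 ($137k), Iris→Route 6 ($94k), Ember→Route 4 ($46k), Talus→Route 5 ($140k) — total 83+137+94+46+140 = $500k.
Max-entry greedy (repeatedly take the single best remaining cell) gives $437k, worse by 63.
Ember's own top route is Route 5 ($87k), but forcing Ember→Route 5 and reassigning the rest optimally gives only $442k — worse by 58.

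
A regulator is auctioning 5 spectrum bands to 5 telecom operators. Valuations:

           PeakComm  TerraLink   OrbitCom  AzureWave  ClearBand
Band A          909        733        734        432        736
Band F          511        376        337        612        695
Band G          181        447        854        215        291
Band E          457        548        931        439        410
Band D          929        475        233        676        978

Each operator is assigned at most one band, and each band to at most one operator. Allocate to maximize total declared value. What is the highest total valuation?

Maximum total: $3901M

Optimal: PeakComm→Band A ($909M), TerraLink→Band E ($548M), OrbitCom→Band G ($854M), AzureWave→Band F ($612M), ClearBand→Band D ($978M) — total 909+548+854+612+978 = $3901M.
Row-greedy (each operator in turn takes its best remaining band) gives $3496M, worse by 405.
Next-best assignment: PeakComm→Band A, TerraLink→Band G, OrbitCom→Band E, AzureWave→Band F, ClearBand→Band D = $3877M.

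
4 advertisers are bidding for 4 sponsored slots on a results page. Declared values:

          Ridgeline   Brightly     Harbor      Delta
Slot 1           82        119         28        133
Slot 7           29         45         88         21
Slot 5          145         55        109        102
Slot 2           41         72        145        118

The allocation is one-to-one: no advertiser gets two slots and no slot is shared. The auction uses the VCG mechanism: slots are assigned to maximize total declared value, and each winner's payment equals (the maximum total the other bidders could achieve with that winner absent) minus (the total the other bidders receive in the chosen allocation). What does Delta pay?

Delta pays $57.

Efficient allocation: Ridgeline→Slot 5 ($145), Brightly→Slot 1 ($119), Harbor→Slot 7 ($88), Delta→Slot 2 ($118); total welfare W = $470.
Delta receives Slot 2 at value $118, so the others get W − 118 = $352.
Without Delta: best allocation of the remaining 3 bidders over all 4 slots is Ridgeline→Slot 5 ($145), Brightly→Slot 1 ($119), Harbor→Slot 2 ($145), total $409.
VCG payment = (others' best without Delta) − (others' welfare with Delta) = 409 − 352 = $57.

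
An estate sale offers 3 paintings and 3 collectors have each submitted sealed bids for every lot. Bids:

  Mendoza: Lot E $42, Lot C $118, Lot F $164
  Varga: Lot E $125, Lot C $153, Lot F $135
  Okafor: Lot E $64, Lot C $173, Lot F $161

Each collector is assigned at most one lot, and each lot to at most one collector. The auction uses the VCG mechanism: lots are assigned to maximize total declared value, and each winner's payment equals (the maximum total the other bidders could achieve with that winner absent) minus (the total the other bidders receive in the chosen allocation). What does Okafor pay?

Efficient allocation: Mendoza→Lot F ($164), Varga→Lot E ($125), Okafor→Lot C ($173); total welfare W = $462.
Okafor receives Lot C at value $173, so the others get W − 173 = $289.
Without Okafor: best allocation of the remaining 2 bidders over all 3 lots is Mendoza→Lot F ($164), Varga→Lot C ($153), total $317.
VCG payment = (others' best without Okafor) − (others' welfare with Okafor) = 317 − 289 = $28.

Okafor pays $28.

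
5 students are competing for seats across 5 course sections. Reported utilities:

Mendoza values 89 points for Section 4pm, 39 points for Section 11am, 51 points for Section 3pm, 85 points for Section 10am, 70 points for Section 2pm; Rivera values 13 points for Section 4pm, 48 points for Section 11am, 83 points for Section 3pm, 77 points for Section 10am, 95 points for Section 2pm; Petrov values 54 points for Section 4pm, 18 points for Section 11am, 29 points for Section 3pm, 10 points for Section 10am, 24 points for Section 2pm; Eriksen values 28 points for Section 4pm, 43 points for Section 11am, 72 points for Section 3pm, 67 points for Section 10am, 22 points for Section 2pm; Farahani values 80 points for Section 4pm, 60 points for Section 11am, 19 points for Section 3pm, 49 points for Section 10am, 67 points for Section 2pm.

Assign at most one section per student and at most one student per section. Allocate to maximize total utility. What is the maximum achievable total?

Optimal: Mendoza→Section 10am (85 points), Rivera→Section 2pm (95 points), Petrov→Section 4pm (54 points), Eriksen→Section 3pm (72 points), Farahani→Section 11am (60 points) — total 85+95+54+72+60 = 366 points.
Row-greedy (each student in turn takes its best remaining section) gives 340 points, worse by 26.
Every other assignment is strictly worse.

Maximum total: 366 points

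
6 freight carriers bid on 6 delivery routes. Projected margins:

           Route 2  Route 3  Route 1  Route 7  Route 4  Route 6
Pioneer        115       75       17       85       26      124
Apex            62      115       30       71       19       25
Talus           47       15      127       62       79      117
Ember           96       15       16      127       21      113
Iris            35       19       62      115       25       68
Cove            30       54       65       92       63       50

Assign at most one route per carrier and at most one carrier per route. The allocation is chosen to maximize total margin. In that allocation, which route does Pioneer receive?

This is a one-to-one assignment (maximum-weight bipartite matching).
Optimal: Pioneer→Route 2 ($115k), Apex→Route 3 ($115k), Talus→Route 1 ($127k), Ember→Route 6 ($113k), Iris→Route 7 ($115k), Cove→Route 4 ($63k) — total 115+115+127+113+115+63 = $648k.
Row-greedy (each carrier in turn takes its best remaining route) gives $591k, worse by 57.
Next-best assignment: Pioneer→Route 6, Apex→Route 3, Talus→Route 1, Ember→Route 2, Iris→Route 7, Cove→Route 4 = $640k.
Pioneer's own top route is Route 6 ($124k), but forcing Pioneer→Route 6 and reassigning the rest optimally gives only $640k — worse by 8.

Pioneer receives Route 2.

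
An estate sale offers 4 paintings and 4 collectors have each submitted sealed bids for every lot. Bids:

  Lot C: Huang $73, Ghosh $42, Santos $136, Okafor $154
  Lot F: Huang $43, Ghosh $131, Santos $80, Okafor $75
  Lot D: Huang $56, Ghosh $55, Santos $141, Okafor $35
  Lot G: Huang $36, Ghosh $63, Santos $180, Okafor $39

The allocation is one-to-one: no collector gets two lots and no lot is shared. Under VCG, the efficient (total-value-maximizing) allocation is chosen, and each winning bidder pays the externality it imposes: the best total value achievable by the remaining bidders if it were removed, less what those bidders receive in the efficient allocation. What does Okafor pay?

Okafor pays $17.

Efficient allocation: Huang→Lot D ($56), Ghosh→Lot F ($131), Santos→Lot G ($180), Okafor→Lot C ($154); total welfare W = $521.
Okafor receives Lot C at value $154, so the others get W − 154 = $367.
Without Okafor: best allocation of the remaining 3 bidders over all 4 lots is Huang→Lot C ($73), Ghosh→Lot F ($131), Santos→Lot G ($180), total $384.
VCG payment = (others' best without Okafor) − (others' welfare with Okafor) = 384 − 367 = $17.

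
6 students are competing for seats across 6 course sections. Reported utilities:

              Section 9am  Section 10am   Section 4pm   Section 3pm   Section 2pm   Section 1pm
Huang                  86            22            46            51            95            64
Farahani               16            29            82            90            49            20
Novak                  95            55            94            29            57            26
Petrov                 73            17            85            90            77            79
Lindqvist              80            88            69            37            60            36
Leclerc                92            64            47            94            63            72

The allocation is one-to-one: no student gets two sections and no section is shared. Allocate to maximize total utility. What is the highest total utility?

Maximum total: 538 points

Optimal: Huang→Section 2pm (95 points), Farahani→Section 3pm (90 points), Novak→Section 4pm (94 points), Petrov→Section 1pm (79 points), Lindqvist→Section 10am (88 points), Leclerc→Section 9am (92 points) — total 95+90+94+79+88+92 = 538 points.
Column-greedy (each section in turn goes to its best remaining student) gives 477 points, worse by 61.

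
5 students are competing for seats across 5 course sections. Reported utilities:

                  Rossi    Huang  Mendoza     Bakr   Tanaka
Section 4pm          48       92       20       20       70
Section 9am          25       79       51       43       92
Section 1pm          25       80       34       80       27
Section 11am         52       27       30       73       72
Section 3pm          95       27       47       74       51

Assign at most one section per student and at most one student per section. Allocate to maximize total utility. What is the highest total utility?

Optimal: Rossi→Section 3pm (95 points), Huang→Section 4pm (92 points), Mendoza→Section 9am (51 points), Bakr→Section 1pm (80 points), Tanaka→Section 11am (72 points) — total 95+92+51+80+72 = 390 points.
Max-entry greedy (repeatedly take the single best remaining cell) gives 389 points, worse by 1.
Swapping Huang↔Tanaka (Huang→Section 11am 27 points, Tanaka→Section 4pm 70 points) loses 67.

Max total: 390 points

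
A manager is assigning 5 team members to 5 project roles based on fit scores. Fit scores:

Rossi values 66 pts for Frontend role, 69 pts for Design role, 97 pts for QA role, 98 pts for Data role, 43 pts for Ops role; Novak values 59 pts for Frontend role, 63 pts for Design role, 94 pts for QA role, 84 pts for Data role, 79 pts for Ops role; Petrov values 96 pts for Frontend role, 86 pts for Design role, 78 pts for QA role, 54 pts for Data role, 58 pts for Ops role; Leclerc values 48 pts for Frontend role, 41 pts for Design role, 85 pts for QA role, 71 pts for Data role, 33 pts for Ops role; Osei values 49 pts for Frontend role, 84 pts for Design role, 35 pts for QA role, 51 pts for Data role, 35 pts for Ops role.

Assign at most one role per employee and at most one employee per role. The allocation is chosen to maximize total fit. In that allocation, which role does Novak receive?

This is the linear assignment problem.
Optimal: Rossi→Data role (98 pts), Novak→Ops role (79 pts), Petrov→Frontend role (96 pts), Leclerc→QA role (85 pts), Osei→Design role (84 pts) — total 98+79+96+85+84 = 442 pts.
Column-greedy (each role in turn goes to its best remaining employee) gives 394 pts, worse by 48.
Checked against all permutations: 442 pts is optimal.
Novak's own top role is QA role (94 pts), but forcing Novak→QA role and reassigning the rest optimally gives only 405 pts — worse by 37.

Novak receives Ops role.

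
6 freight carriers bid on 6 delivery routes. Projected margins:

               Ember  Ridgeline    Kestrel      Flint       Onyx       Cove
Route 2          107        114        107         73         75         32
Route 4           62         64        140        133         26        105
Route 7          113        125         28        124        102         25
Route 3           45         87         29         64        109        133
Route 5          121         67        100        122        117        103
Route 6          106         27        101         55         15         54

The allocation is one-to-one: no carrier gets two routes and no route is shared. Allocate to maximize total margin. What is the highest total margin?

Optimal: Ember→Route 6 ($106k), Ridgeline→Route 2 ($114k), Kestrel→Route 4 ($140k), Flint→Route 7 ($124k), Onyx→Route 5 ($117k), Cove→Route 3 ($133k) — total 106+114+140+124+117+133 = $734k.
Column-greedy (each route in turn goes to its best remaining carrier) gives $647k, worse by 87.
Checked against all permutations: $734k is optimal.

Maximum total: $734k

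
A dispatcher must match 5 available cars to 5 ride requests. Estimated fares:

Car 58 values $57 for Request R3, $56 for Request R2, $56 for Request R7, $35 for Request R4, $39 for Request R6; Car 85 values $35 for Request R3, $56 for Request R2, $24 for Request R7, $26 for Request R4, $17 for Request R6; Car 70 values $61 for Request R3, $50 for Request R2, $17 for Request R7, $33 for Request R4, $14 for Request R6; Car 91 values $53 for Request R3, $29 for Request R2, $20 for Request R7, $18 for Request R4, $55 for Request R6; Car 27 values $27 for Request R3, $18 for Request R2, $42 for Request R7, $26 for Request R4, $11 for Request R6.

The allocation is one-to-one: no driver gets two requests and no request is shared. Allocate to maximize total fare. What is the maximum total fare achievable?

Optimal: Car 58→Request R7 ($56), Car 85→Request R2 ($56), Car 70→Request R3 ($61), Car 91→Request R6 ($55), Car 27→Request R4 ($26) — total 56+56+61+55+26 = $254.
Column-greedy (each request in turn goes to its best remaining driver) gives $240, worse by 14.
Next-best assignment: Car 58→Request R4, Car 85→Request R2, Car 70→Request R3, Car 91→Request R6, Car 27→Request R7 = $249.

Maximum total: $254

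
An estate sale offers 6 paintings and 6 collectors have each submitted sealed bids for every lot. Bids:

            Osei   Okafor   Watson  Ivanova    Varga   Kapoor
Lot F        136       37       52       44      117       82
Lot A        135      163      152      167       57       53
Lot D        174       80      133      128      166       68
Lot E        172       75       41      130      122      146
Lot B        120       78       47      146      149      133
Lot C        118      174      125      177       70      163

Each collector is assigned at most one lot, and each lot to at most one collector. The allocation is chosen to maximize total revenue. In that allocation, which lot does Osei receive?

Osei receives Lot F.

Optimal: Osei→Lot F ($136), Okafor→Lot C ($174), Watson→Lot A ($152), Ivanova→Lot B ($146), Varga→Lot D ($166), Kapoor→Lot E ($146) — total 136+174+152+146+166+146 = $920.
Row-greedy (each collector in turn takes its best remaining lot) gives $850, worse by 70.
Every other assignment is strictly worse.
Osei's own top lot is Lot D ($174), but forcing Osei→Lot D and reassigning the rest optimally gives only $909 — worse by 11.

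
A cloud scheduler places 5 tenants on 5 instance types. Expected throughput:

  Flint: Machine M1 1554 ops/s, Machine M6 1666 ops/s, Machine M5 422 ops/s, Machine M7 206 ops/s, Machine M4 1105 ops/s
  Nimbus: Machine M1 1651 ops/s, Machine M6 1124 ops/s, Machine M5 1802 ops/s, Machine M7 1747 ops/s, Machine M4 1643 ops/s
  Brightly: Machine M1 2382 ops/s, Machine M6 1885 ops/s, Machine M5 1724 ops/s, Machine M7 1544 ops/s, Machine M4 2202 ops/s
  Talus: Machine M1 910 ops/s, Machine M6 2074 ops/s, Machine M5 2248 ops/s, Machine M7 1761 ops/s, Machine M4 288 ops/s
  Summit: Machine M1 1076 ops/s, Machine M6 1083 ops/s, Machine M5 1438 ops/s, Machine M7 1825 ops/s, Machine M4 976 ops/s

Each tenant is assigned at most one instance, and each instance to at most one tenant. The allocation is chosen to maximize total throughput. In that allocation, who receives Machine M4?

Nimbus receives Machine M4.

This is the linear assignment problem.
Optimal: Flint→Machine M6 (1666 ops/s), Nimbus→Machine M4 (1643 ops/s), Brightly→Machine M1 (2382 ops/s), Talus→Machine M5 (2248 ops/s), Summit→Machine M7 (1825 ops/s) — total 1666+1643+2382+2248+1825 = 9764 ops/s.
Row-greedy (each tenant in turn takes its best remaining instance) gives 8587 ops/s, worse by 1177.
Nimbus's own top instance is Machine M5 (1802 ops/s), but forcing Nimbus→Machine M5 and reassigning the rest optimally gives only 9457 ops/s — worse by 307.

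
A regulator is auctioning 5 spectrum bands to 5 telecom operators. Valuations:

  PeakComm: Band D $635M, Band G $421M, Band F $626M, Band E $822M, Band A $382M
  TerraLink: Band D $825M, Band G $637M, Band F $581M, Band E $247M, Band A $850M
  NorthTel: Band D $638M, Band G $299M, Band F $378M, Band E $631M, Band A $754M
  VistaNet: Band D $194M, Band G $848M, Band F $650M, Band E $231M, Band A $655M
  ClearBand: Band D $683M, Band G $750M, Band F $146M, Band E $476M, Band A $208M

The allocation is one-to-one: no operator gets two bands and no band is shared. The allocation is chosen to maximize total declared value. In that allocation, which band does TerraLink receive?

Optimal: PeakComm→Band E ($822M), TerraLink→Band D ($825M), NorthTel→Band A ($754M), VistaNet→Band F ($650M), ClearBand→Band G ($750M) — total 822+825+754+650+750 = $3801M.
TerraLink's own top band is Band A ($850M), but forcing TerraLink→Band A and reassigning the rest optimally gives only $3710M — worse by 91.

TerraLink receives Band D.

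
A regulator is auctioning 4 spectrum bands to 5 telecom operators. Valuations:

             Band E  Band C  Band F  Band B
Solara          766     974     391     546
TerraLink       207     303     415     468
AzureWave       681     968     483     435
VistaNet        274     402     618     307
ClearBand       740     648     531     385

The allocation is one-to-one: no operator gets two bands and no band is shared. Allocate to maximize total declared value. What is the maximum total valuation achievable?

Maximum total: $2872M

Optimal: ClearBand→Band E ($740M), AzureWave→Band C ($968M), VistaNet→Band F ($618M), Solara→Band B ($546M) — total 740+968+618+546 = $2872M.
Column-greedy (each band in turn goes to its best remaining operator) gives $2820M, worse by 52.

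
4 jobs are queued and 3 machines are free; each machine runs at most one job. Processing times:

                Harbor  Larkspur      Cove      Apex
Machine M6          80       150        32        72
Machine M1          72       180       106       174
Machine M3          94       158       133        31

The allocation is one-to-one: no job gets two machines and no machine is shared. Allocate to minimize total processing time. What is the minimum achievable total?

Optimal: Cove→Machine M6 (32 min), Harbor→Machine M1 (72 min), Apex→Machine M3 (31 min) — total 32+72+31 = 135 min.
Row-greedy (each job in turn takes its cheapest remaining machine) gives 355 min, worse by 220.
Swapping Apex↔Harbor (Apex→Machine M1 174 min, Harbor→Machine M3 94 min) adds 165.
Every other assignment is strictly worse.

Min total: 135 min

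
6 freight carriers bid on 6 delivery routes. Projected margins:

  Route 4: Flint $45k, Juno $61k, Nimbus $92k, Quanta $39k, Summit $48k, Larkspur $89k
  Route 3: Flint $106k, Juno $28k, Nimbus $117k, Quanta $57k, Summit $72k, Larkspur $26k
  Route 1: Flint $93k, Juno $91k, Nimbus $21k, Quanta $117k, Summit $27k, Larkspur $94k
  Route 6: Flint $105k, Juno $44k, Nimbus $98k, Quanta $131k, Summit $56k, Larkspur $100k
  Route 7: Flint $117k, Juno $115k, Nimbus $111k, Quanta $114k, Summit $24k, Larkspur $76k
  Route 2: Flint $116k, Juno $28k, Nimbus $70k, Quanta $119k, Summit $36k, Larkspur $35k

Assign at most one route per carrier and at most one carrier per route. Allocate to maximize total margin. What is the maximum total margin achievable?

This is the linear assignment problem.
Optimal: Flint→Route 2 ($116k), Juno→Route 7 ($115k), Nimbus→Route 3 ($117k), Quanta→Route 6 ($131k), Summit→Route 4 ($48k), Larkspur→Route 1 ($94k) — total 116+115+117+131+48+94 = $621k.
Max-entry greedy (repeatedly take the single best remaining cell) gives $556k, worse by 65.
No other one-to-one assignment exceeds $621k.

Maximum total: $621k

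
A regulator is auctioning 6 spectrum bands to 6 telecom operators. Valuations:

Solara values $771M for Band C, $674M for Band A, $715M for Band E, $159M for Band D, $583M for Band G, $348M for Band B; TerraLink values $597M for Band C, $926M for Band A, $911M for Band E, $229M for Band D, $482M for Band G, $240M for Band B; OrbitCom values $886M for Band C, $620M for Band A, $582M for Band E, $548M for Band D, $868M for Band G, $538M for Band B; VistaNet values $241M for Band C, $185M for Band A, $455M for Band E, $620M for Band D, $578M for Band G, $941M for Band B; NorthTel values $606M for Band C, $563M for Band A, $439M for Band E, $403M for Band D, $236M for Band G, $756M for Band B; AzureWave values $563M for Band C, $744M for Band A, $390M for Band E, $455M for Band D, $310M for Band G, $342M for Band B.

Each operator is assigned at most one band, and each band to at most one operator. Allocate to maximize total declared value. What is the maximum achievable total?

Maximum total: $4670M

Treat this as an assignment problem: match each operator to one band.
Optimal: Solara→Band C ($771M), TerraLink→Band E ($911M), OrbitCom→Band G ($868M), VistaNet→Band D ($620M), NorthTel→Band B ($756M), AzureWave→Band A ($744M) — total 771+911+868+620+756+744 = $4670M.
Column-greedy (each band in turn goes to its best remaining operator) gives $4213M, worse by 457.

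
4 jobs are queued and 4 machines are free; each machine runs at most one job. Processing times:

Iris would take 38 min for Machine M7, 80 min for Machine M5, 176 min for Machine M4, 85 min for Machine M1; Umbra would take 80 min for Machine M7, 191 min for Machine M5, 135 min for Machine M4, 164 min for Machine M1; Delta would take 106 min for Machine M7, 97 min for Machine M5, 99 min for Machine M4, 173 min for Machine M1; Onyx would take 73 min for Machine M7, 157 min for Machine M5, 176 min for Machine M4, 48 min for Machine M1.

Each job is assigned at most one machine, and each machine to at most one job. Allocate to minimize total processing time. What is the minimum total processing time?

This is a one-to-one assignment (minimum-cost bipartite matching).
Optimal: Iris→Machine M5 (80 min), Umbra→Machine M7 (80 min), Delta→Machine M4 (99 min), Onyx→Machine M1 (48 min) — total 80+80+99+48 = 307 min.
Min-entry greedy (repeatedly take the single cheapest remaining cell) gives 318 min, worse by 11.
Next-best assignment: Iris→Machine M7, Umbra→Machine M4, Delta→Machine M5, Onyx→Machine M1 = 318 min.
Swapping Umbra↔Delta (Umbra→Machine M4 135 min, Delta→Machine M7 106 min) adds 62.
Every other assignment is strictly worse.

Minimum total: 307 min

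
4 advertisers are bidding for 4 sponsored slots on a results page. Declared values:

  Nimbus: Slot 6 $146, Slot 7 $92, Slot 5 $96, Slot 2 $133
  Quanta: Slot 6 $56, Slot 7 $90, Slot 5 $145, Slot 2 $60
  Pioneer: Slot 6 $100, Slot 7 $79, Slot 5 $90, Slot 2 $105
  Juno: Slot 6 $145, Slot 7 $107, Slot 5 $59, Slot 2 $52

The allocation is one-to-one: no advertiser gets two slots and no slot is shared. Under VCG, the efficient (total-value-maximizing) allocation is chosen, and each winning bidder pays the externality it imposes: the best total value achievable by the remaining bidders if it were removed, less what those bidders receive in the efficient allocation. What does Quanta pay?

Quanta pays $10.

Efficient allocation: Nimbus→Slot 6 ($146), Quanta→Slot 5 ($145), Pioneer→Slot 2 ($105), Juno→Slot 7 ($107); total welfare W = $503.
Quanta receives Slot 5 at value $145, so the others get W − 145 = $358.
Without Quanta: best allocation of the remaining 3 bidders over all 4 slots is Nimbus→Slot 2 ($133), Pioneer→Slot 5 ($90), Juno→Slot 6 ($145), total $368.
VCG payment = (others' best without Quanta) − (others' welfare with Quanta) = 368 − 358 = $10.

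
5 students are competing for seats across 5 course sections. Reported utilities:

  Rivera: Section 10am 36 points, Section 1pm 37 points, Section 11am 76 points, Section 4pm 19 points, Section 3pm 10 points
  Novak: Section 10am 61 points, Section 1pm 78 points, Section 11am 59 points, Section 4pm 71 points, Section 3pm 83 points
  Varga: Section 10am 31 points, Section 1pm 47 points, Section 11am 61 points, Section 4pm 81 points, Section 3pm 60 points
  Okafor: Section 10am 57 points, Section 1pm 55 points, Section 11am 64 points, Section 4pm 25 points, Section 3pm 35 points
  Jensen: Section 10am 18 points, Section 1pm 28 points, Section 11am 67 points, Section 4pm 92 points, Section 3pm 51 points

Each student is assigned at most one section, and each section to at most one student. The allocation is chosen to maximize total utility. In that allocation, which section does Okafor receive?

This is a one-to-one assignment (maximum-weight bipartite matching).
Optimal: Rivera→Section 11am (76 points), Novak→Section 1pm (78 points), Varga→Section 3pm (60 points), Okafor→Section 10am (57 points), Jensen→Section 4pm (92 points) — total 76+78+60+57+92 = 363 points.
Okafor's own top section is Section 11am (64 points), but forcing Okafor→Section 11am and reassigning the rest optimally gives only 330 points — worse by 33.

Okafor receives Section 10am.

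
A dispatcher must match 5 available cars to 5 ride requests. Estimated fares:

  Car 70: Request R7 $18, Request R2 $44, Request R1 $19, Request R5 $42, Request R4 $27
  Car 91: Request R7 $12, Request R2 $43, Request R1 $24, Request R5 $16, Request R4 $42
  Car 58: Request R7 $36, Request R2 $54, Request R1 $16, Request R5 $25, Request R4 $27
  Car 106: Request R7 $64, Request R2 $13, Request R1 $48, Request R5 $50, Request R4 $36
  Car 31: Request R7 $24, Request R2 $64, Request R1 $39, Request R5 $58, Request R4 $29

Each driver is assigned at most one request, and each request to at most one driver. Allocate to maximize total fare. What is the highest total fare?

Maximum total: $241

Optimal: Car 70→Request R5 ($42), Car 91→Request R4 ($42), Car 58→Request R2 ($54), Car 106→Request R7 ($64), Car 31→Request R1 ($39) — total 42+42+54+64+39 = $241.
Column-greedy (each request in turn goes to its best remaining driver) gives $221, worse by 20.
Every other assignment is strictly worse.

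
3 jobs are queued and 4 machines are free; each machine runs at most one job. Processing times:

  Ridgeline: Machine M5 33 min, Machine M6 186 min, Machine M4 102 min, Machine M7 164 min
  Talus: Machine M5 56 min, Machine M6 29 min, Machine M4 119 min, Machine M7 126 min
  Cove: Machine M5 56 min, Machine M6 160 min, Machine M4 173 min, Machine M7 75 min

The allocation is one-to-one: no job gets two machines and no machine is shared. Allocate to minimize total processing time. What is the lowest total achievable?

Minimum total: 137 min

Optimal: Ridgeline→Machine M5 (33 min), Talus→Machine M6 (29 min), Cove→Machine M7 (75 min) — total 33+29+75 = 137 min.
Column-greedy (each machine in turn goes to its cheapest remaining job) gives 235 min, worse by 98.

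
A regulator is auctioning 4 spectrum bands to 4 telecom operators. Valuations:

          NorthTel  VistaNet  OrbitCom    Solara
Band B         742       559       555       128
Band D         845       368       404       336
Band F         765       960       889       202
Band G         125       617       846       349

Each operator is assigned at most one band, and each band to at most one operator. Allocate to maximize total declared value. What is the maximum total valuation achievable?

Optimal: NorthTel→Band B ($742M), VistaNet→Band F ($960M), OrbitCom→Band G ($846M), Solara→Band D ($336M) — total 742+960+846+336 = $2884M.
Row-greedy (each operator in turn takes its best remaining band) gives $2779M, worse by 105.
Next-best assignment: NorthTel→Band D, VistaNet→Band F, OrbitCom→Band G, Solara→Band B = $2779M.
Swapping Solara↔OrbitCom (Solara→Band G $349M, OrbitCom→Band D $404M) loses 429.
Checked against all permutations: $2884M is optimal.

Max total: $2884M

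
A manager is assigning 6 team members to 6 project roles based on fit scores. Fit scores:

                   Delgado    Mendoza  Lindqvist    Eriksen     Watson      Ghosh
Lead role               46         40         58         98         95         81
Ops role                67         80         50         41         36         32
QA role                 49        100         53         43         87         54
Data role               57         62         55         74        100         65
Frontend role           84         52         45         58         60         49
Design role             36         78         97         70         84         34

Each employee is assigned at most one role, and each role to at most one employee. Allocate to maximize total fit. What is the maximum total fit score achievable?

Max total: 513 pts

Optimal: Delgado→Frontend role (84 pts), Mendoza→Ops role (80 pts), Lindqvist→Design role (97 pts), Eriksen→Lead role (98 pts), Watson→Data role (100 pts), Ghosh→QA role (54 pts) — total 84+80+97+98+100+54 = 513 pts.
Next-best assignment: Delgado→Ops role, Mendoza→QA role, Lindqvist→Design role, Eriksen→Lead role, Watson→Data role, Ghosh→Frontend role = 511 pts.
Swapping Ghosh↔Watson (Ghosh→Data role 65 pts, Watson→QA role 87 pts) loses 2.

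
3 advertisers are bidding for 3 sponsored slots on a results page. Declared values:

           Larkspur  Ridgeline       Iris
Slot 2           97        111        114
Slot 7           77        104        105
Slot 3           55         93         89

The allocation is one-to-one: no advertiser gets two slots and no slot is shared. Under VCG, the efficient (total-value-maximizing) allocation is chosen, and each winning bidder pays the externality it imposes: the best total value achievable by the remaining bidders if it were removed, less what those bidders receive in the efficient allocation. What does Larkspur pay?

Larkspur pays $20.

Efficient allocation: Larkspur→Slot 2 ($97), Ridgeline→Slot 3 ($93), Iris→Slot 7 ($105); total welfare W = $295.
Larkspur receives Slot 2 at value $97, so the others get W − 97 = $198.
Without Larkspur: best allocation of the remaining 2 bidders over all 3 slots is Ridgeline→Slot 7 ($104), Iris→Slot 2 ($114), total $218.
VCG payment = (others' best without Larkspur) − (others' welfare with Larkspur) = 218 − 198 = $20.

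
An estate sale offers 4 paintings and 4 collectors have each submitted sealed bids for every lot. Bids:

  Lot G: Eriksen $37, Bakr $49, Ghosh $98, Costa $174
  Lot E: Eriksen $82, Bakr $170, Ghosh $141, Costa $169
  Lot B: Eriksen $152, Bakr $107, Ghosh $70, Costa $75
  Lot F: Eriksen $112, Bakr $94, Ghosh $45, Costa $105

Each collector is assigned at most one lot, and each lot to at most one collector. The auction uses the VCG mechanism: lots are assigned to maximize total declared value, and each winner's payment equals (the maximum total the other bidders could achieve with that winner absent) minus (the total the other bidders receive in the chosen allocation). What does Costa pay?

Efficient allocation: Eriksen→Lot B ($152), Bakr→Lot F ($94), Ghosh→Lot E ($141), Costa→Lot G ($174); total welfare W = $561.
Costa receives Lot G at value $174, so the others get W − 174 = $387.
Without Costa: best allocation of the remaining 3 bidders over all 4 lots is Eriksen→Lot B ($152), Bakr→Lot E ($170), Ghosh→Lot G ($98), total $420.
VCG payment = (others' best without Costa) − (others' welfare with Costa) = 420 − 387 = $33.

Costa pays $33.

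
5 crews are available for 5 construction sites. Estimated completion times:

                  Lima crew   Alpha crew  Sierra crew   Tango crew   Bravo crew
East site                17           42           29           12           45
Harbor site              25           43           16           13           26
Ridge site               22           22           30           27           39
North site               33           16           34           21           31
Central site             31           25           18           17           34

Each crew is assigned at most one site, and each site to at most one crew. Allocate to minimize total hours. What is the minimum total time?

Min total: 94 hours

Optimal: Lima crew→Ridge site (22 hours), Alpha crew→North site (16 hours), Sierra crew→Central site (18 hours), Tango crew→East site (12 hours), Bravo crew→Harbor site (26 hours) — total 22+16+18+12+26 = 94 hours.
Min-entry greedy (repeatedly take the single cheapest remaining cell) gives 100 hours, worse by 6.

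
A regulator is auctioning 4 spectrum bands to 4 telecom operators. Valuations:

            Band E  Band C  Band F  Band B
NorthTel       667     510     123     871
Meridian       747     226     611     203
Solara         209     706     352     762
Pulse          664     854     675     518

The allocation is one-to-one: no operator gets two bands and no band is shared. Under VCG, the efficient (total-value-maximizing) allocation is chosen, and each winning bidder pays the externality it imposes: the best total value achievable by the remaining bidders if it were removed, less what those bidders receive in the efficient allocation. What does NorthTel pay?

NorthTel pays $235M.

Efficient allocation: NorthTel→Band B ($871M), Meridian→Band E ($747M), Solara→Band C ($706M), Pulse→Band F ($675M); total welfare W = $2999M.
NorthTel receives Band B at value $871M, so the others get W − 871 = $2128M.
Without NorthTel: best allocation of the remaining 3 bidders over all 4 bands is Meridian→Band E ($747M), Solara→Band B ($762M), Pulse→Band C ($854M), total $2363M.
VCG payment = (others' best without NorthTel) − (others' welfare with NorthTel) = 2363 − 2128 = $235M.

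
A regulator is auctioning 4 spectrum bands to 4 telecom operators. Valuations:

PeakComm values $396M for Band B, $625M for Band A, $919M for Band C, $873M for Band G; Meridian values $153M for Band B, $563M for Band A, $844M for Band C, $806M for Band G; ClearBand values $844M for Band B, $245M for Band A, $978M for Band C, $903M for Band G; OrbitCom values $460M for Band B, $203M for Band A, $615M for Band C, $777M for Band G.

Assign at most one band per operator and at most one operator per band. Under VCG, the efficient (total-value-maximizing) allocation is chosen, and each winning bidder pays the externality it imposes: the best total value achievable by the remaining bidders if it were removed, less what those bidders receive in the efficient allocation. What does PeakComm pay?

Efficient allocation: PeakComm→Band C ($919M), Meridian→Band A ($563M), ClearBand→Band B ($844M), OrbitCom→Band G ($777M); total welfare W = $3103M.
PeakComm receives Band C at value $919M, so the others get W − 919 = $2184M.
Without PeakComm: best allocation of the remaining 3 bidders over all 4 bands is Meridian→Band C ($844M), ClearBand→Band B ($844M), OrbitCom→Band G ($777M), total $2465M.
VCG payment = (others' best without PeakComm) − (others' welfare with PeakComm) = 2465 − 2184 = $281M.

PeakComm pays $281M.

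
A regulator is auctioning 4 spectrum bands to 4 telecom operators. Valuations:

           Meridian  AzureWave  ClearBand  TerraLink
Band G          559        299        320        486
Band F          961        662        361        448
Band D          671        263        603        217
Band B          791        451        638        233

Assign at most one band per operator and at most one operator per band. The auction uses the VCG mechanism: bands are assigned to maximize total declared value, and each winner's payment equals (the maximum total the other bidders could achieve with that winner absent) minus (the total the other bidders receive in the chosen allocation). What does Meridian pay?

Efficient allocation: Meridian→Band B ($791M), AzureWave→Band F ($662M), ClearBand→Band D ($603M), TerraLink→Band G ($486M); total welfare W = $2542M.
Meridian receives Band B at value $791M, so the others get W − 791 = $1751M.
Without Meridian: best allocation of the remaining 3 bidders over all 4 bands is AzureWave→Band F ($662M), ClearBand→Band B ($638M), TerraLink→Band G ($486M), total $1786M.
VCG payment = (others' best without Meridian) − (others' welfare with Meridian) = 1786 − 1751 = $35M.

Meridian pays $35M.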